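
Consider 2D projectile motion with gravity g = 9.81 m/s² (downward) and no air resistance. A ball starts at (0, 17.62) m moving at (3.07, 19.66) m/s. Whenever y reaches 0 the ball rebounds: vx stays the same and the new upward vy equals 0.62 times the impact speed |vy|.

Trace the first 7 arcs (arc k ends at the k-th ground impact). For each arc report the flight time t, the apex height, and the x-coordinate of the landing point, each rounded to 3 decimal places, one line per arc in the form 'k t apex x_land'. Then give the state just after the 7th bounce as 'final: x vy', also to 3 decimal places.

Arc 1: start y=17.620, vy=19.660 → t=4.762, apex=37.320, x_land=14.621, impact vy=-27.060
  bounce: vy ← 0.62·27.060 = 16.777
Arc 2: start y=0.000, vy=16.777 → t=3.420, apex=14.346, x_land=25.121, impact vy=-16.777
  bounce: vy ← 0.62·16.777 = 10.402
Arc 3: start y=0.000, vy=10.402 → t=2.121, apex=5.515, x_land=31.632, impact vy=-10.402
  bounce: vy ← 0.62·10.402 = 6.449
Arc 4: start y=0.000, vy=6.449 → t=1.315, apex=2.120, x_land=35.668, impact vy=-6.449
  bounce: vy ← 0.62·6.449 = 3.998
Arc 5: start y=0.000, vy=3.998 → t=0.815, apex=0.815, x_land=38.171, impact vy=-3.998
  bounce: vy ← 0.62·3.998 = 2.479
Arc 6: start y=0.000, vy=2.479 → t=0.505, apex=0.313, x_land=39.722, impact vy=-2.479
  bounce: vy ← 0.62·2.479 = 1.537
Arc 7: start y=0.000, vy=1.537 → t=0.313, apex=0.120, x_land=40.684, impact vy=-1.537
  bounce: vy ← 0.62·1.537 = 0.953

1 4.762 37.320 14.621
2 3.420 14.346 25.121
3 2.121 5.515 31.632
4 1.315 2.120 35.668
5 0.815 0.815 38.171
6 0.505 0.313 39.722
7 0.313 0.120 40.684
final: 40.684 0.953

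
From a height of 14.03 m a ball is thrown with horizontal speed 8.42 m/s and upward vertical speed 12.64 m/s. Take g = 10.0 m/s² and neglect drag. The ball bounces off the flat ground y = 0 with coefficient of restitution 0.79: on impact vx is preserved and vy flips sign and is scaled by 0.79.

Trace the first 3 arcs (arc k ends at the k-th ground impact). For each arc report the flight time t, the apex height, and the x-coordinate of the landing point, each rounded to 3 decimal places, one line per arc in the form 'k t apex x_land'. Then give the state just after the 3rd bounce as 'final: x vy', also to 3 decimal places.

1 3.362 22.018 28.312
2 3.316 13.742 56.230
3 2.619 8.576 78.285
final: 78.285 10.346

Arc 1: start y=14.030, vy=12.640 → t=3.362, apex=22.018, x_land=28.312, impact vy=-20.985
  bounce: vy ← 0.79·20.985 = 16.578
Arc 2: start y=0.000, vy=16.578 → t=3.316, apex=13.742, x_land=56.230, impact vy=-16.578
  bounce: vy ← 0.79·16.578 = 13.097
Arc 3: start y=0.000, vy=13.097 → t=2.619, apex=8.576, x_land=78.285, impact vy=-13.097
  bounce: vy ← 0.79·13.097 = 10.346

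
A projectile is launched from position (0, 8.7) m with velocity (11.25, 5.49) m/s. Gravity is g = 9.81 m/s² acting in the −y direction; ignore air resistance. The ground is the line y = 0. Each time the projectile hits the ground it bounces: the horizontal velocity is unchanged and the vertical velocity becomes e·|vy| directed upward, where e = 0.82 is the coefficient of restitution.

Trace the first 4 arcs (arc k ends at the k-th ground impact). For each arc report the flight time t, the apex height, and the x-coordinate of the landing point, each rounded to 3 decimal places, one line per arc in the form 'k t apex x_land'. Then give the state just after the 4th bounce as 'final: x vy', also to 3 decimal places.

Arc 1: start y=8.700, vy=5.490 → t=2.004, apex=10.236, x_land=22.548, impact vy=-14.172
  bounce: vy ← 0.82·14.172 = 11.621
Arc 2: start y=0.000, vy=11.621 → t=2.369, apex=6.883, x_land=49.201, impact vy=-11.621
  bounce: vy ← 0.82·11.621 = 9.529
Arc 3: start y=0.000, vy=9.529 → t=1.943, apex=4.628, x_land=71.056, impact vy=-9.529
  bounce: vy ← 0.82·9.529 = 7.814
Arc 4: start y=0.000, vy=7.814 → t=1.593, apex=3.112, x_land=88.978, impact vy=-7.814
  bounce: vy ← 0.82·7.814 = 6.407

1 2.004 10.236 22.548
2 2.369 6.883 49.201
3 1.943 4.628 71.056
4 1.593 3.112 88.978
final: 88.978 6.407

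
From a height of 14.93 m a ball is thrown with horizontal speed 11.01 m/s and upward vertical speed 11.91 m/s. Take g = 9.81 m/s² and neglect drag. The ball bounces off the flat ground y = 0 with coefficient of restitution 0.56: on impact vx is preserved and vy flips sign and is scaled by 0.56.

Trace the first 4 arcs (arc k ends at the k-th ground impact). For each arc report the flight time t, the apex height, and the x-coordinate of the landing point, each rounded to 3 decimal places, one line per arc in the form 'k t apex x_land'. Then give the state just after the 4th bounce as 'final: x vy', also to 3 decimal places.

Arc 1: start y=14.930, vy=11.910 → t=3.340, apex=22.160, x_land=36.769, impact vy=-20.851
  bounce: vy ← 0.56·20.851 = 11.677
Arc 2: start y=0.000, vy=11.677 → t=2.381, apex=6.949, x_land=62.979, impact vy=-11.677
  bounce: vy ← 0.56·11.677 = 6.539
Arc 3: start y=0.000, vy=6.539 → t=1.333, apex=2.179, x_land=77.656, impact vy=-6.539
  bounce: vy ← 0.56·6.539 = 3.662
Arc 4: start y=0.000, vy=3.662 → t=0.747, apex=0.683, x_land=85.876, impact vy=-3.662
  bounce: vy ← 0.56·3.662 = 2.051

1 3.340 22.160 36.769
2 2.381 6.949 62.979
3 1.333 2.179 77.656
4 0.747 0.683 85.876
final: 85.876 2.051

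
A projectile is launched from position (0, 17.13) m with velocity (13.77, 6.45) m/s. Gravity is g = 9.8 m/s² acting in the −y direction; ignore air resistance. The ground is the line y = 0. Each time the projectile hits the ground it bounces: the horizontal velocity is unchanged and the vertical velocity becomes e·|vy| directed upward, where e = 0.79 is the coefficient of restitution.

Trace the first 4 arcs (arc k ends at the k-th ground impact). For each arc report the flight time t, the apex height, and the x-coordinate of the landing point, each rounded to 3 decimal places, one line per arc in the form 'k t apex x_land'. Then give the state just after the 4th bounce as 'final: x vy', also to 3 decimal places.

Arc 1: start y=17.130, vy=6.450 → t=2.640, apex=19.253, x_land=36.358, impact vy=-19.426
  bounce: vy ← 0.79·19.426 = 15.346
Arc 2: start y=0.000, vy=15.346 → t=3.132, apex=12.016, x_land=79.484, impact vy=-15.346
  bounce: vy ← 0.79·15.346 = 12.123
Arc 3: start y=0.000, vy=12.123 → t=2.474, apex=7.499, x_land=113.553, impact vy=-12.123
  bounce: vy ← 0.79·12.123 = 9.578
Arc 4: start y=0.000, vy=9.578 → t=1.955, apex=4.680, x_land=140.468, impact vy=-9.578
  bounce: vy ← 0.79·9.578 = 7.566

1 2.640 19.253 36.358
2 3.132 12.016 79.484
3 2.474 7.499 113.553
4 1.955 4.680 140.468
final: 140.468 7.566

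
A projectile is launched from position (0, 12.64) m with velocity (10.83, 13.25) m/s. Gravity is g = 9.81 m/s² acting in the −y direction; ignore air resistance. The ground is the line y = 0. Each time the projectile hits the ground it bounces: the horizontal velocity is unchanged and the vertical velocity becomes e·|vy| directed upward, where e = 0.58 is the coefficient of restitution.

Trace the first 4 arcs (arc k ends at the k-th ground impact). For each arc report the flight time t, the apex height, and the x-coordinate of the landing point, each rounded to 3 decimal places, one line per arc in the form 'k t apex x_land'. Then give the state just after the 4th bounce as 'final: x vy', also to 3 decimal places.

Arc 1: start y=12.640, vy=13.250 → t=3.449, apex=21.588, x_land=37.348, impact vy=-20.581
  bounce: vy ← 0.58·20.581 = 11.937
Arc 2: start y=0.000, vy=11.937 → t=2.434, apex=7.262, x_land=63.704, impact vy=-11.937
  bounce: vy ← 0.58·11.937 = 6.923
Arc 3: start y=0.000, vy=6.923 → t=1.411, apex=2.443, x_land=78.990, impact vy=-6.923
  bounce: vy ← 0.58·6.923 = 4.016
Arc 4: start y=0.000, vy=4.016 → t=0.819, apex=0.822, x_land=87.856, impact vy=-4.016
  bounce: vy ← 0.58·4.016 = 2.329

1 3.449 21.588 37.348
2 2.434 7.262 63.704
3 1.411 2.443 78.990
4 0.819 0.822 87.856
final: 87.856 2.329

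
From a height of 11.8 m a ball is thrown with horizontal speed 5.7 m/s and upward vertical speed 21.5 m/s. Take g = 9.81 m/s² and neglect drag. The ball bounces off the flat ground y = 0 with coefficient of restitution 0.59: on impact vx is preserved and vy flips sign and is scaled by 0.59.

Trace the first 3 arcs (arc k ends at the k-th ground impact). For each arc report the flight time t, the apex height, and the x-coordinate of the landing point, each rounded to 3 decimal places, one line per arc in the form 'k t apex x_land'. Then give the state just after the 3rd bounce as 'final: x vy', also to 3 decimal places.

1 4.877 35.360 27.797
2 3.168 12.309 45.856
3 1.869 4.285 56.510
final: 56.510 5.410

Arc 1: start y=11.800, vy=21.500 → t=4.877, apex=35.360, x_land=27.797, impact vy=-26.339
  bounce: vy ← 0.59·26.339 = 15.540
Arc 2: start y=0.000, vy=15.540 → t=3.168, apex=12.309, x_land=45.856, impact vy=-15.540
  bounce: vy ← 0.59·15.540 = 9.169
Arc 3: start y=0.000, vy=9.169 → t=1.869, apex=4.285, x_land=56.510, impact vy=-9.169
  bounce: vy ← 0.59·9.169 = 5.410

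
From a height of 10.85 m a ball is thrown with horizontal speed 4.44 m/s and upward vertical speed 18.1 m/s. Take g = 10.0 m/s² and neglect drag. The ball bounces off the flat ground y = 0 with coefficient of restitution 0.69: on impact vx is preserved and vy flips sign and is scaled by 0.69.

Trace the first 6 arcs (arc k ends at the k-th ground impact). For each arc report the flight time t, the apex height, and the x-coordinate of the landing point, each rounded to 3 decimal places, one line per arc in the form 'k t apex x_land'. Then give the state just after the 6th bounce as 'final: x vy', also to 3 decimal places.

Arc 1: start y=10.850, vy=18.100 → t=4.144, apex=27.231, x_land=18.398, impact vy=-23.337
  bounce: vy ← 0.69·23.337 = 16.102
Arc 2: start y=0.000, vy=16.102 → t=3.220, apex=12.964, x_land=32.697, impact vy=-16.102
  bounce: vy ← 0.69·16.102 = 11.111
Arc 3: start y=0.000, vy=11.111 → t=2.222, apex=6.172, x_land=42.563, impact vy=-11.111
  bounce: vy ← 0.69·11.111 = 7.666
Arc 4: start y=0.000, vy=7.666 → t=1.533, apex=2.939, x_land=49.371, impact vy=-7.666
  bounce: vy ← 0.69·7.666 = 5.290
Arc 5: start y=0.000, vy=5.290 → t=1.058, apex=1.399, x_land=54.068, impact vy=-5.290
  bounce: vy ← 0.69·5.290 = 3.650
Arc 6: start y=0.000, vy=3.650 → t=0.730, apex=0.666, x_land=57.309, impact vy=-3.650
  bounce: vy ← 0.69·3.650 = 2.518

1 4.144 27.231 18.398
2 3.220 12.964 32.697
3 2.222 6.172 42.563
4 1.533 2.939 49.371
5 1.058 1.399 54.068
6 0.730 0.666 57.309
final: 57.309 2.518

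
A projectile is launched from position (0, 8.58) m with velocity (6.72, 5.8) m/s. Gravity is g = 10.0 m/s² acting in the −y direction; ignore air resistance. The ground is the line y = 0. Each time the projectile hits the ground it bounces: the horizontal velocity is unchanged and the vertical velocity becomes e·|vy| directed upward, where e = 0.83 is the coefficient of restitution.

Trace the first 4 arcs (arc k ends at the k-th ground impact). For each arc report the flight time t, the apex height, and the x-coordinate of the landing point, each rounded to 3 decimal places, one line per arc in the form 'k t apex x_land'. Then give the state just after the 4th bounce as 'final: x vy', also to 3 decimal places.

Arc 1: start y=8.580, vy=5.800 → t=2.013, apex=10.262, x_land=13.525, impact vy=-14.326
  bounce: vy ← 0.83·14.326 = 11.891
Arc 2: start y=0.000, vy=11.891 → t=2.378, apex=7.069, x_land=29.506, impact vy=-11.891
  bounce: vy ← 0.83·11.891 = 9.869
Arc 3: start y=0.000, vy=9.869 → t=1.974, apex=4.870, x_land=42.770, impact vy=-9.869
  bounce: vy ← 0.83·9.869 = 8.192
Arc 4: start y=0.000, vy=8.192 → t=1.638, apex=3.355, x_land=53.780, impact vy=-8.192
  bounce: vy ← 0.83·8.192 = 6.799

1 2.013 10.262 13.525
2 2.378 7.069 29.506
3 1.974 4.870 42.770
4 1.638 3.355 53.780
final: 53.780 6.799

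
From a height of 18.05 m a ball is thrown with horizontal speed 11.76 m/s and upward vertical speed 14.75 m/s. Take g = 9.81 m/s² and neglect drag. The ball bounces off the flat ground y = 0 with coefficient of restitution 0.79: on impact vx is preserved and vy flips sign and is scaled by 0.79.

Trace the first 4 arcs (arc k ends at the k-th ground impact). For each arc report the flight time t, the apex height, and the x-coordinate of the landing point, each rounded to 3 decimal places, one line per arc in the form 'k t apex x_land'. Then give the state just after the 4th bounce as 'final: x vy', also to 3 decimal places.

1 3.941 29.139 46.345
2 3.851 18.186 91.633
3 3.042 11.350 127.410
4 2.403 7.083 155.674
final: 155.674 9.313

Arc 1: start y=18.050, vy=14.750 → t=3.941, apex=29.139, x_land=46.345, impact vy=-23.910
  bounce: vy ← 0.79·23.910 = 18.889
Arc 2: start y=0.000, vy=18.889 → t=3.851, apex=18.186, x_land=91.633, impact vy=-18.889
  bounce: vy ← 0.79·18.889 = 14.922
Arc 3: start y=0.000, vy=14.922 → t=3.042, apex=11.350, x_land=127.410, impact vy=-14.922
  bounce: vy ← 0.79·14.922 = 11.789
Arc 4: start y=0.000, vy=11.789 → t=2.403, apex=7.083, x_land=155.674, impact vy=-11.789
  bounce: vy ← 0.79·11.789 = 9.313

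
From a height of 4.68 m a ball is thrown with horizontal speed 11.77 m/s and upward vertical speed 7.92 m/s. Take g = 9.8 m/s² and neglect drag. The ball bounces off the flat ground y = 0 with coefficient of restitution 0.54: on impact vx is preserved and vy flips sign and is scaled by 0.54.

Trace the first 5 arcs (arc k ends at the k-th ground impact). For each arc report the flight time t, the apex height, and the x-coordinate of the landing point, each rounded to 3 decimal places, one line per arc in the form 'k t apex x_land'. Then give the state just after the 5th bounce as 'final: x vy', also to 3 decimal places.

1 2.076 7.880 24.438
2 1.370 2.298 40.559
3 0.740 0.670 49.264
4 0.399 0.195 53.964
5 0.216 0.057 56.503
final: 56.503 0.571

Arc 1: start y=4.680, vy=7.920 → t=2.076, apex=7.880, x_land=24.438, impact vy=-12.428
  bounce: vy ← 0.54·12.428 = 6.711
Arc 2: start y=0.000, vy=6.711 → t=1.370, apex=2.298, x_land=40.559, impact vy=-6.711
  bounce: vy ← 0.54·6.711 = 3.624
Arc 3: start y=0.000, vy=3.624 → t=0.740, apex=0.670, x_land=49.264, impact vy=-3.624
  bounce: vy ← 0.54·3.624 = 1.957
Arc 4: start y=0.000, vy=1.957 → t=0.399, apex=0.195, x_land=53.964, impact vy=-1.957
  bounce: vy ← 0.54·1.957 = 1.057
Arc 5: start y=0.000, vy=1.057 → t=0.216, apex=0.057, x_land=56.503, impact vy=-1.057
  bounce: vy ← 0.54·1.057 = 0.571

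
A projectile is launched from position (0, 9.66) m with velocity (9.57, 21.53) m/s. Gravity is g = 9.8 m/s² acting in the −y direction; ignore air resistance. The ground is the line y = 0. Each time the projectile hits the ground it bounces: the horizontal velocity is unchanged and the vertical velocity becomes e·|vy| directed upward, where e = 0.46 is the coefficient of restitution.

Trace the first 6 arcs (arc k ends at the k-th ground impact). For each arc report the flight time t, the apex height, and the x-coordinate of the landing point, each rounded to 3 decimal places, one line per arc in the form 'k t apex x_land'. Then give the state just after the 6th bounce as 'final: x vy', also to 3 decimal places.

Arc 1: start y=9.660, vy=21.530 → t=4.804, apex=33.310, x_land=45.976, impact vy=-25.551
  bounce: vy ← 0.46·25.551 = 11.754
Arc 2: start y=0.000, vy=11.754 → t=2.399, apex=7.048, x_land=68.932, impact vy=-11.754
  bounce: vy ← 0.46·11.754 = 5.407
Arc 3: start y=0.000, vy=5.407 → t=1.103, apex=1.491, x_land=79.492, impact vy=-5.407
  bounce: vy ← 0.46·5.407 = 2.487
Arc 4: start y=0.000, vy=2.487 → t=0.508, apex=0.316, x_land=84.349, impact vy=-2.487
  bounce: vy ← 0.46·2.487 = 1.144
Arc 5: start y=0.000, vy=1.144 → t=0.233, apex=0.067, x_land=86.584, impact vy=-1.144
  bounce: vy ← 0.46·1.144 = 0.526
Arc 6: start y=0.000, vy=0.526 → t=0.107, apex=0.014, x_land=87.611, impact vy=-0.526
  bounce: vy ← 0.46·0.526 = 0.242

1 4.804 33.310 45.976
2 2.399 7.048 68.932
3 1.103 1.491 79.492
4 0.508 0.316 84.349
5 0.233 0.067 86.584
6 0.107 0.014 87.611
final: 87.611 0.242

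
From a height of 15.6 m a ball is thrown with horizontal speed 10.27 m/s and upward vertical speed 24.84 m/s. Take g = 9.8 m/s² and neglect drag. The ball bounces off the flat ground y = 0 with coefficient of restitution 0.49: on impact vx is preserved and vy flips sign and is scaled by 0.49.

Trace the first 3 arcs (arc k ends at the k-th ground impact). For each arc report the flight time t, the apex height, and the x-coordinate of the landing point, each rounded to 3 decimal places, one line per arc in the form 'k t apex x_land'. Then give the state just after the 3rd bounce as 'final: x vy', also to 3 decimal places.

1 5.634 47.081 57.866
2 3.038 11.304 89.063
3 1.488 2.714 104.350
final: 104.350 3.574

Arc 1: start y=15.600, vy=24.840 → t=5.634, apex=47.081, x_land=57.866, impact vy=-30.377
  bounce: vy ← 0.49·30.377 = 14.885
Arc 2: start y=0.000, vy=14.885 → t=3.038, apex=11.304, x_land=89.063, impact vy=-14.885
  bounce: vy ← 0.49·14.885 = 7.294
Arc 3: start y=0.000, vy=7.294 → t=1.488, apex=2.714, x_land=104.350, impact vy=-7.294
  bounce: vy ← 0.49·7.294 = 3.574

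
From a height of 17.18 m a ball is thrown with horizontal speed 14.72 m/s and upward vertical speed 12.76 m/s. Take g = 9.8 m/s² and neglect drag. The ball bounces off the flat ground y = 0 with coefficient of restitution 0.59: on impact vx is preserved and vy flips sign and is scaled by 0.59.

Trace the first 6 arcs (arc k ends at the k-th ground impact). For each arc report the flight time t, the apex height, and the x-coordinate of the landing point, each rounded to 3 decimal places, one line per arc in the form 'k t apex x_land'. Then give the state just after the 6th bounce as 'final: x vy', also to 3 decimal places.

1 3.583 25.487 52.737
2 2.691 8.872 92.352
3 1.588 3.088 115.724
4 0.937 1.075 129.514
5 0.553 0.374 137.650
6 0.326 0.130 142.450
final: 142.450 0.943

Arc 1: start y=17.180, vy=12.760 → t=3.583, apex=25.487, x_land=52.737, impact vy=-22.351
  bounce: vy ← 0.59·22.351 = 13.187
Arc 2: start y=0.000, vy=13.187 → t=2.691, apex=8.872, x_land=92.352, impact vy=-13.187
  bounce: vy ← 0.59·13.187 = 7.780
Arc 3: start y=0.000, vy=7.780 → t=1.588, apex=3.088, x_land=115.724, impact vy=-7.780
  bounce: vy ← 0.59·7.780 = 4.590
Arc 4: start y=0.000, vy=4.590 → t=0.937, apex=1.075, x_land=129.514, impact vy=-4.590
  bounce: vy ← 0.59·4.590 = 2.708
Arc 5: start y=0.000, vy=2.708 → t=0.553, apex=0.374, x_land=137.650, impact vy=-2.708
  bounce: vy ← 0.59·2.708 = 1.598
Arc 6: start y=0.000, vy=1.598 → t=0.326, apex=0.130, x_land=142.450, impact vy=-1.598
  bounce: vy ← 0.59·1.598 = 0.943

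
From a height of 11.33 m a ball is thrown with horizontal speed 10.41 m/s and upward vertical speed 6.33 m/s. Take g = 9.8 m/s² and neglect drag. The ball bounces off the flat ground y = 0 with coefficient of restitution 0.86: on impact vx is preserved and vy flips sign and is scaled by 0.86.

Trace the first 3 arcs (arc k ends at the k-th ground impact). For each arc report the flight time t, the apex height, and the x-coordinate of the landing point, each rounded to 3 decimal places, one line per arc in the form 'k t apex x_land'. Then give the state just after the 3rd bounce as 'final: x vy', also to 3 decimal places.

1 2.298 13.374 23.922
2 2.842 9.892 53.504
3 2.444 7.316 78.944
final: 78.944 10.298

Arc 1: start y=11.330, vy=6.330 → t=2.298, apex=13.374, x_land=23.922, impact vy=-16.191
  bounce: vy ← 0.86·16.191 = 13.924
Arc 2: start y=0.000, vy=13.924 → t=2.842, apex=9.892, x_land=53.504, impact vy=-13.924
  bounce: vy ← 0.86·13.924 = 11.975
Arc 3: start y=0.000, vy=11.975 → t=2.444, apex=7.316, x_land=78.944, impact vy=-11.975
  bounce: vy ← 0.86·11.975 = 10.298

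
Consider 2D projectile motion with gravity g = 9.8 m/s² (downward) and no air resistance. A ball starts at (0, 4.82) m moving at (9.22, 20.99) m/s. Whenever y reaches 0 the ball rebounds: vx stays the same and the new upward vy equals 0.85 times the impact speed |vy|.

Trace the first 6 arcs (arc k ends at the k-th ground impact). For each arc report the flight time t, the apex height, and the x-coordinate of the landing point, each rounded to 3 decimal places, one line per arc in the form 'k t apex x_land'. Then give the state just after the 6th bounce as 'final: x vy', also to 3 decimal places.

1 4.502 27.299 41.510
2 4.013 19.723 78.506
3 3.411 14.250 109.952
4 2.899 10.296 136.681
5 2.464 7.439 159.402
6 2.095 5.374 178.714
final: 178.714 8.724

Arc 1: start y=4.820, vy=20.990 → t=4.502, apex=27.299, x_land=41.510, impact vy=-23.131
  bounce: vy ← 0.85·23.131 = 19.662
Arc 2: start y=0.000, vy=19.662 → t=4.013, apex=19.723, x_land=78.506, impact vy=-19.662
  bounce: vy ← 0.85·19.662 = 16.712
Arc 3: start y=0.000, vy=16.712 → t=3.411, apex=14.250, x_land=109.952, impact vy=-16.712
  bounce: vy ← 0.85·16.712 = 14.205
Arc 4: start y=0.000, vy=14.205 → t=2.899, apex=10.296, x_land=136.681, impact vy=-14.205
  bounce: vy ← 0.85·14.205 = 12.075
Arc 5: start y=0.000, vy=12.075 → t=2.464, apex=7.439, x_land=159.402, impact vy=-12.075
  bounce: vy ← 0.85·12.075 = 10.263
Arc 6: start y=0.000, vy=10.263 → t=2.095, apex=5.374, x_land=178.714, impact vy=-10.263
  bounce: vy ← 0.85·10.263 = 8.724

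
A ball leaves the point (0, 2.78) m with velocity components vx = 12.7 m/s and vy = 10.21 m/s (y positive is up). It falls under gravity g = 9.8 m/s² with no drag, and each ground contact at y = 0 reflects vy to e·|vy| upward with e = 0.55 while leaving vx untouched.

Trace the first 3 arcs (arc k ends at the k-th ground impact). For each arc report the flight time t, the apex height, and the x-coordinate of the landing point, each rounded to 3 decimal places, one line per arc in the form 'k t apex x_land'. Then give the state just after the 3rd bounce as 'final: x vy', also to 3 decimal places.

1 2.327 8.099 29.558
2 1.414 2.450 47.518
3 0.778 0.741 57.396
final: 57.396 2.096

Arc 1: start y=2.780, vy=10.210 → t=2.327, apex=8.099, x_land=29.558, impact vy=-12.599
  bounce: vy ← 0.55·12.599 = 6.929
Arc 2: start y=0.000, vy=6.929 → t=1.414, apex=2.450, x_land=47.518, impact vy=-6.929
  bounce: vy ← 0.55·6.929 = 3.811
Arc 3: start y=0.000, vy=3.811 → t=0.778, apex=0.741, x_land=57.396, impact vy=-3.811
  bounce: vy ← 0.55·3.811 = 2.096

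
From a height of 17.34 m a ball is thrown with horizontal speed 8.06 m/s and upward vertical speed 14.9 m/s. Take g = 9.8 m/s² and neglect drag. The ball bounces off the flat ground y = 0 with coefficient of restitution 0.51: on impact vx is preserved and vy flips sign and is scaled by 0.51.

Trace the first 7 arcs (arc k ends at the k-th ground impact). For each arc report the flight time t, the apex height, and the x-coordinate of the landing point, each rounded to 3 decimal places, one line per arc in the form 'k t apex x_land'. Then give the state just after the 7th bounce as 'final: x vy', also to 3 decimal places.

Arc 1: start y=17.340, vy=14.900 → t=3.939, apex=28.667, x_land=31.750, impact vy=-23.704
  bounce: vy ← 0.51·23.704 = 12.089
Arc 2: start y=0.000, vy=12.089 → t=2.467, apex=7.456, x_land=51.635, impact vy=-12.089
  bounce: vy ← 0.51·12.089 = 6.165
Arc 3: start y=0.000, vy=6.165 → t=1.258, apex=1.939, x_land=61.776, impact vy=-6.165
  bounce: vy ← 0.51·6.165 = 3.144
Arc 4: start y=0.000, vy=3.144 → t=0.642, apex=0.504, x_land=66.948, impact vy=-3.144
  bounce: vy ← 0.51·3.144 = 1.604
Arc 5: start y=0.000, vy=1.604 → t=0.327, apex=0.131, x_land=69.586, impact vy=-1.604
  bounce: vy ← 0.51·1.604 = 0.818
Arc 6: start y=0.000, vy=0.818 → t=0.167, apex=0.034, x_land=70.931, impact vy=-0.818
  bounce: vy ← 0.51·0.818 = 0.417
Arc 7: start y=0.000, vy=0.417 → t=0.085, apex=0.009, x_land=71.618, impact vy=-0.417
  bounce: vy ← 0.51·0.417 = 0.213

1 3.939 28.667 31.750
2 2.467 7.456 51.635
3 1.258 1.939 61.776
4 0.642 0.504 66.948
5 0.327 0.131 69.586
6 0.167 0.034 70.931
7 0.085 0.009 71.618
final: 71.618 0.213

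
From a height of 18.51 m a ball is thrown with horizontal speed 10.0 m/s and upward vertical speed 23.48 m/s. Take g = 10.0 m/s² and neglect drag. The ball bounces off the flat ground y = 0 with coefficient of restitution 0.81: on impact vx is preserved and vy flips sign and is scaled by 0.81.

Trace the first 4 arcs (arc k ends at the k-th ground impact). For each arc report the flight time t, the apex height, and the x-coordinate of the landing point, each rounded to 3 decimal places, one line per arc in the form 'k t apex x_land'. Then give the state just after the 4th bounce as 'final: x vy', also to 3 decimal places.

Arc 1: start y=18.510, vy=23.480 → t=5.384, apex=46.076, x_land=53.836, impact vy=-30.356
  bounce: vy ← 0.81·30.356 = 24.589
Arc 2: start y=0.000, vy=24.589 → t=4.918, apex=30.230, x_land=103.014, impact vy=-24.589
  bounce: vy ← 0.81·24.589 = 19.917
Arc 3: start y=0.000, vy=19.917 → t=3.983, apex=19.834, x_land=142.847, impact vy=-19.917
  bounce: vy ← 0.81·19.917 = 16.133
Arc 4: start y=0.000, vy=16.133 → t=3.227, apex=13.013, x_land=175.113, impact vy=-16.133
  bounce: vy ← 0.81·16.133 = 13.067

1 5.384 46.076 53.836
2 4.918 30.230 103.014
3 3.983 19.834 142.847
4 3.227 13.013 175.113
final: 175.113 13.067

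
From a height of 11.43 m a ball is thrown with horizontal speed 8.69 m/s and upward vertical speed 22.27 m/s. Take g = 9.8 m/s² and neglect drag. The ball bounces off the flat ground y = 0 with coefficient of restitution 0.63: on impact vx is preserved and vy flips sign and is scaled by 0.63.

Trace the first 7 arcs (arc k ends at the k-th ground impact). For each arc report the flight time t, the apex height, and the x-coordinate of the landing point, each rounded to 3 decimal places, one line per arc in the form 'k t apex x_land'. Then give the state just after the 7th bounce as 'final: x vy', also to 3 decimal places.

Arc 1: start y=11.430, vy=22.270 → t=5.010, apex=36.734, x_land=43.541, impact vy=-26.832
  bounce: vy ← 0.63·26.832 = 16.904
Arc 2: start y=0.000, vy=16.904 → t=3.450, apex=14.580, x_land=73.520, impact vy=-16.904
  bounce: vy ← 0.63·16.904 = 10.650
Arc 3: start y=0.000, vy=10.650 → t=2.173, apex=5.787, x_land=92.407, impact vy=-10.650
  bounce: vy ← 0.63·10.650 = 6.709
Arc 4: start y=0.000, vy=6.709 → t=1.369, apex=2.297, x_land=104.306, impact vy=-6.709
  bounce: vy ← 0.63·6.709 = 4.227
Arc 5: start y=0.000, vy=4.227 → t=0.863, apex=0.912, x_land=111.803, impact vy=-4.227
  bounce: vy ← 0.63·4.227 = 2.663
Arc 6: start y=0.000, vy=2.663 → t=0.543, apex=0.362, x_land=116.525, impact vy=-2.663
  bounce: vy ← 0.63·2.663 = 1.678
Arc 7: start y=0.000, vy=1.678 → t=0.342, apex=0.144, x_land=119.501, impact vy=-1.678
  bounce: vy ← 0.63·1.678 = 1.057

1 5.010 36.734 43.541
2 3.450 14.580 73.520
3 2.173 5.787 92.407
4 1.369 2.297 104.306
5 0.863 0.912 111.803
6 0.543 0.362 116.525
7 0.342 0.144 119.501
final: 119.501 1.057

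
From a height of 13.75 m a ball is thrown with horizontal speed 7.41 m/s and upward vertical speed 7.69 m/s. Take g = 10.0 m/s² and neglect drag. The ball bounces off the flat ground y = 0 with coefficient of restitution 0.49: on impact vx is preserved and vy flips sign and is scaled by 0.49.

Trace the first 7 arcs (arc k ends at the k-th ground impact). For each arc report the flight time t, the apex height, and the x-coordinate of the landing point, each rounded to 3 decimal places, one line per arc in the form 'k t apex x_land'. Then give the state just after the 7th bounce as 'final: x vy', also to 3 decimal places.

Arc 1: start y=13.750, vy=7.690 → t=2.597, apex=16.707, x_land=19.243, impact vy=-18.279
  bounce: vy ← 0.49·18.279 = 8.957
Arc 2: start y=0.000, vy=8.957 → t=1.791, apex=4.011, x_land=32.517, impact vy=-8.957
  bounce: vy ← 0.49·8.957 = 4.389
Arc 3: start y=0.000, vy=4.389 → t=0.878, apex=0.963, x_land=39.022, impact vy=-4.389
  bounce: vy ← 0.49·4.389 = 2.151
Arc 4: start y=0.000, vy=2.151 → t=0.430, apex=0.231, x_land=42.209, impact vy=-2.151
  bounce: vy ← 0.49·2.151 = 1.054
Arc 5: start y=0.000, vy=1.054 → t=0.211, apex=0.056, x_land=43.771, impact vy=-1.054
  bounce: vy ← 0.49·1.054 = 0.516
Arc 6: start y=0.000, vy=0.516 → t=0.103, apex=0.013, x_land=44.536, impact vy=-0.516
  bounce: vy ← 0.49·0.516 = 0.253
Arc 7: start y=0.000, vy=0.253 → t=0.051, apex=0.003, x_land=44.911, impact vy=-0.253
  bounce: vy ← 0.49·0.253 = 0.124

1 2.597 16.707 19.243
2 1.791 4.011 32.517
3 0.878 0.963 39.022
4 0.430 0.231 42.209
5 0.211 0.056 43.771
6 0.103 0.013 44.536
7 0.051 0.003 44.911
final: 44.911 0.124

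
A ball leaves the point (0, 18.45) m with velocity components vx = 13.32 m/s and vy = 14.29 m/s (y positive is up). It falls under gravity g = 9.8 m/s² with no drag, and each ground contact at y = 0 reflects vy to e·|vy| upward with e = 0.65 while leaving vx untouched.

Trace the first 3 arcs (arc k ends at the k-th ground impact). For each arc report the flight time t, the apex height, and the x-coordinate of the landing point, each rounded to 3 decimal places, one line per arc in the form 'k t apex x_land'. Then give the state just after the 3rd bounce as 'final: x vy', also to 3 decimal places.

1 3.885 28.869 51.754
2 3.155 12.197 93.784
3 2.051 5.153 121.104
final: 121.104 6.533

Arc 1: start y=18.450, vy=14.290 → t=3.885, apex=28.869, x_land=51.754, impact vy=-23.787
  bounce: vy ← 0.65·23.787 = 15.462
Arc 2: start y=0.000, vy=15.462 → t=3.155, apex=12.197, x_land=93.784, impact vy=-15.462
  bounce: vy ← 0.65·15.462 = 10.050
Arc 3: start y=0.000, vy=10.050 → t=2.051, apex=5.153, x_land=121.104, impact vy=-10.050
  bounce: vy ← 0.65·10.050 = 6.533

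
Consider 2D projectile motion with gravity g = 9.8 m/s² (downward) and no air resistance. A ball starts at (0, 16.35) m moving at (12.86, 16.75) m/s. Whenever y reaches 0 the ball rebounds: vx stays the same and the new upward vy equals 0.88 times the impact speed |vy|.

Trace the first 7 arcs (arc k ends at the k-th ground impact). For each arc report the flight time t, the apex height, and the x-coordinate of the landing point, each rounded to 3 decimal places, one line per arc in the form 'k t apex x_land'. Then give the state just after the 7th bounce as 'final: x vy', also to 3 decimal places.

Arc 1: start y=16.350, vy=16.750 → t=4.211, apex=30.664, x_land=54.151, impact vy=-24.516
  bounce: vy ← 0.88·24.516 = 21.574
Arc 2: start y=0.000, vy=21.574 → t=4.403, apex=23.747, x_land=110.771, impact vy=-21.574
  bounce: vy ← 0.88·21.574 = 18.985
Arc 3: start y=0.000, vy=18.985 → t=3.874, apex=18.389, x_land=160.597, impact vy=-18.985
  bounce: vy ← 0.88·18.985 = 16.707
Arc 4: start y=0.000, vy=16.707 → t=3.410, apex=14.241, x_land=204.444, impact vy=-16.707
  bounce: vy ← 0.88·16.707 = 14.702
Arc 5: start y=0.000, vy=14.702 → t=3.000, apex=11.028, x_land=243.029, impact vy=-14.702
  bounce: vy ← 0.88·14.702 = 12.938
Arc 6: start y=0.000, vy=12.938 → t=2.640, apex=8.540, x_land=276.984, impact vy=-12.938
  bounce: vy ← 0.88·12.938 = 11.385
Arc 7: start y=0.000, vy=11.385 → t=2.324, apex=6.613, x_land=306.865, impact vy=-11.385
  bounce: vy ← 0.88·11.385 = 10.019

1 4.211 30.664 54.151
2 4.403 23.747 110.771
3 3.874 18.389 160.597
4 3.410 14.241 204.444
5 3.000 11.028 243.029
6 2.640 8.540 276.984
7 2.324 6.613 306.865
final: 306.865 10.019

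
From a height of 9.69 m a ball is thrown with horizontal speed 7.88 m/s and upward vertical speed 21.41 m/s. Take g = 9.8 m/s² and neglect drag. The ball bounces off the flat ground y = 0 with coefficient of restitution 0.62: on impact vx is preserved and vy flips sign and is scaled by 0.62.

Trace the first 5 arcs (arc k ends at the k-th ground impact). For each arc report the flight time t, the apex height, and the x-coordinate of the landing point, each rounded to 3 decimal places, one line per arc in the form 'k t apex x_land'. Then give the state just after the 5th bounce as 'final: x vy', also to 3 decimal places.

Arc 1: start y=9.690, vy=21.410 → t=4.783, apex=33.077, x_land=37.689, impact vy=-25.462
  bounce: vy ← 0.62·25.462 = 15.786
Arc 2: start y=0.000, vy=15.786 → t=3.222, apex=12.715, x_land=63.076, impact vy=-15.786
  bounce: vy ← 0.62·15.786 = 9.788
Arc 3: start y=0.000, vy=9.788 → t=1.997, apex=4.888, x_land=78.816, impact vy=-9.788
  bounce: vy ← 0.62·9.788 = 6.068
Arc 4: start y=0.000, vy=6.068 → t=1.238, apex=1.879, x_land=88.575, impact vy=-6.068
  bounce: vy ← 0.62·6.068 = 3.762
Arc 5: start y=0.000, vy=3.762 → t=0.768, apex=0.722, x_land=94.625, impact vy=-3.762
  bounce: vy ← 0.62·3.762 = 2.333

1 4.783 33.077 37.689
2 3.222 12.715 63.076
3 1.997 4.888 78.816
4 1.238 1.879 88.575
5 0.768 0.722 94.625
final: 94.625 2.333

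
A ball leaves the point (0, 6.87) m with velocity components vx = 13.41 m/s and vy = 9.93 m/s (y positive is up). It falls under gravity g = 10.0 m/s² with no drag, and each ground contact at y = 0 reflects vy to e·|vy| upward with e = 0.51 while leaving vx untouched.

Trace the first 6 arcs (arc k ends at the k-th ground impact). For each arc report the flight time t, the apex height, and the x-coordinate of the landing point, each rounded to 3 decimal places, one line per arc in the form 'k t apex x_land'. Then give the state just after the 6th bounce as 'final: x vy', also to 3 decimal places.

1 2.529 11.800 33.917
2 1.567 3.069 54.930
3 0.799 0.798 65.647
4 0.408 0.208 71.112
5 0.208 0.054 73.900
6 0.106 0.014 75.321
final: 75.321 0.270

Arc 1: start y=6.870, vy=9.930 → t=2.529, apex=11.800, x_land=33.917, impact vy=-15.362
  bounce: vy ← 0.51·15.362 = 7.835
Arc 2: start y=0.000, vy=7.835 → t=1.567, apex=3.069, x_land=54.930, impact vy=-7.835
  bounce: vy ← 0.51·7.835 = 3.996
Arc 3: start y=0.000, vy=3.996 → t=0.799, apex=0.798, x_land=65.647, impact vy=-3.996
  bounce: vy ← 0.51·3.996 = 2.038
Arc 4: start y=0.000, vy=2.038 → t=0.408, apex=0.208, x_land=71.112, impact vy=-2.038
  bounce: vy ← 0.51·2.038 = 1.039
Arc 5: start y=0.000, vy=1.039 → t=0.208, apex=0.054, x_land=73.900, impact vy=-1.039
  bounce: vy ← 0.51·1.039 = 0.530
Arc 6: start y=0.000, vy=0.530 → t=0.106, apex=0.014, x_land=75.321, impact vy=-0.530
  bounce: vy ← 0.51·0.530 = 0.270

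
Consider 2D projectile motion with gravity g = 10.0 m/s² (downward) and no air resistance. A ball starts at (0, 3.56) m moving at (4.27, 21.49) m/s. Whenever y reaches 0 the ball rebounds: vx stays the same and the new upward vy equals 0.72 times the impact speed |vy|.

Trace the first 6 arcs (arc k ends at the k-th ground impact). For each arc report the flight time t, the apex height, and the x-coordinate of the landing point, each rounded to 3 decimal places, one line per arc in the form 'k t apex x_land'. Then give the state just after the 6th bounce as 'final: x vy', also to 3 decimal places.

Arc 1: start y=3.560, vy=21.490 → t=4.458, apex=26.651, x_land=19.034, impact vy=-23.087
  bounce: vy ← 0.72·23.087 = 16.623
Arc 2: start y=0.000, vy=16.623 → t=3.325, apex=13.816, x_land=33.230, impact vy=-16.623
  bounce: vy ← 0.72·16.623 = 11.968
Arc 3: start y=0.000, vy=11.968 → t=2.394, apex=7.162, x_land=43.451, impact vy=-11.968
  bounce: vy ← 0.72·11.968 = 8.617
Arc 4: start y=0.000, vy=8.617 → t=1.723, apex=3.713, x_land=50.811, impact vy=-8.617
  bounce: vy ← 0.72·8.617 = 6.204
Arc 5: start y=0.000, vy=6.204 → t=1.241, apex=1.925, x_land=56.109, impact vy=-6.204
  bounce: vy ← 0.72·6.204 = 4.467
Arc 6: start y=0.000, vy=4.467 → t=0.893, apex=0.998, x_land=59.924, impact vy=-4.467
  bounce: vy ← 0.72·4.467 = 3.216

1 4.458 26.651 19.034
2 3.325 13.816 33.230
3 2.394 7.162 43.451
4 1.723 3.713 50.811
5 1.241 1.925 56.109
6 0.893 0.998 59.924
final: 59.924 3.216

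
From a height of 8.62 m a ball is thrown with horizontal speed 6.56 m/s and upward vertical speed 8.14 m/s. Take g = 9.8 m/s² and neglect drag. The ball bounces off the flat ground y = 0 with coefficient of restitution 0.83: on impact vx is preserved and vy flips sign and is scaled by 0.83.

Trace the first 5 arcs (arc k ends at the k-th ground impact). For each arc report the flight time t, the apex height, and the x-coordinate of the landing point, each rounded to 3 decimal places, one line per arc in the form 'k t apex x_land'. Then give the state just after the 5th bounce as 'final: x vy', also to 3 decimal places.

1 2.396 12.001 15.715
2 2.598 8.267 32.757
3 2.156 5.695 46.901
4 1.790 3.923 58.642
5 1.485 2.703 68.386
final: 68.386 6.041

Arc 1: start y=8.620, vy=8.140 → t=2.396, apex=12.001, x_land=15.715, impact vy=-15.337
  bounce: vy ← 0.83·15.337 = 12.729
Arc 2: start y=0.000, vy=12.729 → t=2.598, apex=8.267, x_land=32.757, impact vy=-12.729
  bounce: vy ← 0.83·12.729 = 10.565
Arc 3: start y=0.000, vy=10.565 → t=2.156, apex=5.695, x_land=46.901, impact vy=-10.565
  bounce: vy ← 0.83·10.565 = 8.769
Arc 4: start y=0.000, vy=8.769 → t=1.790, apex=3.923, x_land=58.642, impact vy=-8.769
  bounce: vy ← 0.83·8.769 = 7.278
Arc 5: start y=0.000, vy=7.278 → t=1.485, apex=2.703, x_land=68.386, impact vy=-7.278
  bounce: vy ← 0.83·7.278 = 6.041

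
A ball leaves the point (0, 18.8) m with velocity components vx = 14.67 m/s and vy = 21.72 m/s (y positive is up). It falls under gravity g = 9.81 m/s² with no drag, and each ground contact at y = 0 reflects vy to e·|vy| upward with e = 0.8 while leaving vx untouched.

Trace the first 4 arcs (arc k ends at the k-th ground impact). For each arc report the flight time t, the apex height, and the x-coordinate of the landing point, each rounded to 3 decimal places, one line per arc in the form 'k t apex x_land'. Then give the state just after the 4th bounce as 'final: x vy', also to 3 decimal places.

Arc 1: start y=18.800, vy=21.720 → t=5.170, apex=42.845, x_land=75.837, impact vy=-28.993
  bounce: vy ← 0.8·28.993 = 23.195
Arc 2: start y=0.000, vy=23.195 → t=4.729, apex=27.421, x_land=145.209, impact vy=-23.195
  bounce: vy ← 0.8·23.195 = 18.556
Arc 3: start y=0.000, vy=18.556 → t=3.783, apex=17.549, x_land=200.706, impact vy=-18.556
  bounce: vy ← 0.8·18.556 = 14.845
Arc 4: start y=0.000, vy=14.845 → t=3.026, apex=11.231, x_land=245.103, impact vy=-14.845
  bounce: vy ← 0.8·14.845 = 11.876

1 5.170 42.845 75.837
2 4.729 27.421 145.209
3 3.783 17.549 200.706
4 3.026 11.231 245.103
final: 245.103 11.876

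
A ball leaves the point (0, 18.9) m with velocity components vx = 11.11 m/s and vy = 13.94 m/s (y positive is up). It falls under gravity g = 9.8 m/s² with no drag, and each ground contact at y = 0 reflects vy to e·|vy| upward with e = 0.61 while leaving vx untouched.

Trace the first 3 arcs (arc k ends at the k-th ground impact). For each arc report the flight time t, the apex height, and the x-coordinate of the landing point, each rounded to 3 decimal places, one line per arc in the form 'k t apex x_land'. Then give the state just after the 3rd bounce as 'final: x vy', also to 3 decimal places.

Arc 1: start y=18.900, vy=13.940 → t=3.847, apex=28.814, x_land=42.745, impact vy=-23.765
  bounce: vy ← 0.61·23.765 = 14.497
Arc 2: start y=0.000, vy=14.497 → t=2.958, apex=10.722, x_land=75.613, impact vy=-14.497
  bounce: vy ← 0.61·14.497 = 8.843
Arc 3: start y=0.000, vy=8.843 → t=1.805, apex=3.990, x_land=95.663, impact vy=-8.843
  bounce: vy ← 0.61·8.843 = 5.394

1 3.847 28.814 42.745
2 2.958 10.722 75.613
3 1.805 3.990 95.663
final: 95.663 5.394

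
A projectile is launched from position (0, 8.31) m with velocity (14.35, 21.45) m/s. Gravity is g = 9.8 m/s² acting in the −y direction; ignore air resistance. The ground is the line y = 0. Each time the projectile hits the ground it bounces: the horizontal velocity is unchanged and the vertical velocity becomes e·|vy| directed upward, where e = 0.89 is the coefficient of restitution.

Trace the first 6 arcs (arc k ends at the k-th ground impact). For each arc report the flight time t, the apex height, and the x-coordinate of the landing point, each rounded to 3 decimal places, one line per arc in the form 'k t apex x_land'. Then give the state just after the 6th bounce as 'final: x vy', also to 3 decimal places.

1 4.736 31.785 67.957
2 4.533 25.177 133.012
3 4.035 19.942 190.911
4 3.591 15.796 242.442
5 3.196 12.512 288.303
6 2.844 9.911 329.121
final: 329.121 12.404

Arc 1: start y=8.310, vy=21.450 → t=4.736, apex=31.785, x_land=67.957, impact vy=-24.960
  bounce: vy ← 0.89·24.960 = 22.214
Arc 2: start y=0.000, vy=22.214 → t=4.533, apex=25.177, x_land=133.012, impact vy=-22.214
  bounce: vy ← 0.89·22.214 = 19.770
Arc 3: start y=0.000, vy=19.770 → t=4.035, apex=19.942, x_land=190.911, impact vy=-19.770
  bounce: vy ← 0.89·19.770 = 17.596
Arc 4: start y=0.000, vy=17.596 → t=3.591, apex=15.796, x_land=242.442, impact vy=-17.596
  bounce: vy ← 0.89·17.596 = 15.660
Arc 5: start y=0.000, vy=15.660 → t=3.196, apex=12.512, x_land=288.303, impact vy=-15.660
  bounce: vy ← 0.89·15.660 = 13.938
Arc 6: start y=0.000, vy=13.938 → t=2.844, apex=9.911, x_land=329.121, impact vy=-13.938
  bounce: vy ← 0.89·13.938 = 12.404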